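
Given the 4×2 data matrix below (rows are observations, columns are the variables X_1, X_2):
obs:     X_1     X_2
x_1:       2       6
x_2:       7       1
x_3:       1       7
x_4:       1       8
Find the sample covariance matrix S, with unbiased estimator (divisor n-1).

Step 1 — column means:
  mean(X_1) = (2 + 7 + 1 + 1) / 4 = 11/4 = 2.75
  mean(X_2) = (6 + 1 + 7 + 8) / 4 = 22/4 = 5.5

Step 2 — sample covariance S[i,j] = (1/(n-1)) · Σ_k (x_{k,i} - mean_i) · (x_{k,j} - mean_j), with n-1 = 3.
  S[X_1,X_1] = ((-0.75)·(-0.75) + (4.25)·(4.25) + (-1.75)·(-1.75) + (-1.75)·(-1.75)) / 3 = 24.75/3 = 8.25
  S[X_1,X_2] = ((-0.75)·(0.5) + (4.25)·(-4.5) + (-1.75)·(1.5) + (-1.75)·(2.5)) / 3 = -26.5/3 = -8.8333
  S[X_2,X_2] = ((0.5)·(0.5) + (-4.5)·(-4.5) + (1.5)·(1.5) + (2.5)·(2.5)) / 3 = 29/3 = 9.6667

S is symmetric (S[j,i] = S[i,j]). Assembling:

S = [[8.25, -8.8333],
 [-8.8333, 9.6667]]


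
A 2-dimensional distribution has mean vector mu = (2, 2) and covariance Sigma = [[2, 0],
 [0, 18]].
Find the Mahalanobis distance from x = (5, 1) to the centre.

Step 1 — centre the observation: (x - mu) = (3, -1).

Step 2 — invert Sigma. det(Sigma) = 2·18 - (0)² = 36.
  Sigma^{-1} = (1/det) · [[d, -b], [-b, a]] = [[0.5, 0],
 [0, 0.0556]].

Step 3 — form the quadratic (x - mu)^T · Sigma^{-1} · (x - mu):
  Sigma^{-1} · (x - mu) = (1.5, -0.0556).
  (x - mu)^T · [Sigma^{-1} · (x - mu)] = (3)·(1.5) + (-1)·(-0.0556) = 4.5556.

Step 4 — take square root: d = √(4.5556) ≈ 2.1344.

d(x, mu) = √(4.5556) ≈ 2.1344


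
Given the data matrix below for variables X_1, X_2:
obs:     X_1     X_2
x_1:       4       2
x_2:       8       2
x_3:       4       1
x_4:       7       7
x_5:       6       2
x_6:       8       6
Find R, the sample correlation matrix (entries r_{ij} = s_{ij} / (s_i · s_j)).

Step 1 — column means:
  mean(X_1) = (4 + 8 + 4 + 7 + 6 + 8) / 6 = 37/6 = 6.1667
  mean(X_2) = (2 + 2 + 1 + 7 + 2 + 6) / 6 = 20/6 = 3.3333

Step 2 — sample variances and covariances s[i,j] = (1/(n-1)) · Σ_k (x_{k,i} - mean_i) · (x_{k,j} - mean_j), with n-1 = 5:
  s[X_1,X_1] = ((-2.1667)·(-2.1667) + (1.8333)·(1.8333) + (-2.1667)·(-2.1667) + (0.8333)·(0.8333) + (-0.1667)·(-0.1667) + (1.8333)·(1.8333)) / 5 = 16.8333/5 = 3.3667
  s[X_1,X_2] = ((-2.1667)·(-1.3333) + (1.8333)·(-1.3333) + (-2.1667)·(-2.3333) + (0.8333)·(3.6667) + (-0.1667)·(-1.3333) + (1.8333)·(2.6667)) / 5 = 13.6667/5 = 2.7333
  s[X_2,X_2] = ((-1.3333)·(-1.3333) + (-1.3333)·(-1.3333) + (-2.3333)·(-2.3333) + (3.6667)·(3.6667) + (-1.3333)·(-1.3333) + (2.6667)·(2.6667)) / 5 = 31.3333/5 = 6.2667
  Sample standard deviations s_i = √(s[i,i]):
  s(X_1) = √(3.3667) = 1.8348
  s(X_2) = √(6.2667) = 2.5033

Step 3 — r_{ij} = s_{ij} / (s_i · s_j):
  r[X_1,X_1] = 1 (diagonal).
  r[X_1,X_2] = 2.7333 / (1.8348 · 2.5033) = 2.7333 / 4.5932 = 0.5951
  r[X_2,X_2] = 1 (diagonal).

R is symmetric with unit diagonal. Assembling:

R = [[1, 0.5951],
 [0.5951, 1]]


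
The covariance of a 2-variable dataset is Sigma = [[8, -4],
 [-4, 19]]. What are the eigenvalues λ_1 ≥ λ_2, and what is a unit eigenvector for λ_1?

Step 1 — characteristic polynomial of 2×2 Sigma:
  det(Sigma - λI) = λ² - trace · λ + det = 0.
  trace = 8 + 19 = 27, det = 8·19 - (-4)² = 136.
Step 2 — discriminant:
  Δ = trace² - 4·det = 729 - 544 = 185.
Step 3 — eigenvalues:
  λ = (trace ± √Δ)/2 = (27 ± 13.6015)/2,
  λ_1 = 20.3007,  λ_2 = 6.6993.

Step 4 — unit eigenvector for λ_1: solve (Sigma - λ_1 I)v = 0. First row:
  (8 - 20.3007)·v_x + (-4)·v_y = 0, i.e. (-12.3007)·v_x + (-4)·v_y = 0,
  so v ∝ (b, λ_1 - a) = (-4, 12.3007); multiply by -1 so the first entry is positive: u = (4, -12.3007).
  ||u|| = √((4)² + (-12.3007)²) = √(167.3081) ≈ 12.9348,
  v_1 = u/||u|| ≈ (0.3092, -0.951) (||v_1|| = 1).

λ_1 = 20.3007,  λ_2 = 6.6993;  v_1 ≈ (0.3092, -0.951)


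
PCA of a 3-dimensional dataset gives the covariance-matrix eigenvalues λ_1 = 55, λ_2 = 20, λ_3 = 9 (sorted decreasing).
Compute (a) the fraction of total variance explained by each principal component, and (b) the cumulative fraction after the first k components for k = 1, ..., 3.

Step 1 — total variance = trace(Sigma) = Σ λ_i = 55 + 20 + 9 = 84.

Step 2 — fraction explained by component i = λ_i / Σ λ:
  PC1: 55/84 = 0.6548
  PC2: 20/84 = 0.2381
  PC3: 9/84 = 0.1071

Step 3 — cumulative fraction after k components = (λ_1 + ... + λ_k) / Σ λ:
  k = 1: 55/84 = 0.6548
  k = 2: (55 + 20)/84 = 75/84 = 0.8929
  k = 3: (55 + 20 + 9)/84 = 84/84 = 1

Summary (fraction, with percent):

explained: PC1 0.6548 (65.48%), PC2 0.2381 (23.81%), PC3 0.1071 (10.71%);  cumulative: 0.6548, 0.8929, 1


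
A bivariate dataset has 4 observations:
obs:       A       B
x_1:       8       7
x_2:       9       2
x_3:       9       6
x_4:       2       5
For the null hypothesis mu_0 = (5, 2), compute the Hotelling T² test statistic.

Step 1 — sample mean vector:
  mean(A) = (8 + 9 + 9 + 2) / 4 = 28/4 = 7
  mean(B) = (7 + 2 + 6 + 5) / 4 = 20/4 = 5
  x̄ = (7, 5),  deviation x̄ - mu_0 = (7, 5) - (5, 2) = (2, 3).

Step 2 — sample covariance matrix, S[i,j] = (1/(n-1)) · Σ_k (x_{k,i} - mean_i) · (x_{k,j} - mean_j), divisor n-1 = 3:
  S[A,A] = ((1)·(1) + (2)·(2) + (2)·(2) + (-5)·(-5)) / 3 = 34/3 = 11.3333
  S[A,B] = ((1)·(2) + (2)·(-3) + (2)·(1) + (-5)·(0)) / 3 = -2/3 = -0.6667
  S[B,B] = ((2)·(2) + (-3)·(-3) + (1)·(1) + (0)·(0)) / 3 = 14/3 = 4.6667
  S = [[11.3333, -0.6667],
 [-0.6667, 4.6667]].

Step 3 — invert S. det(S) = 11.3333·4.6667 - (-0.6667)² = 52.4444.
  S^{-1} = (1/det) · [[d, -b], [-b, a]] = [[0.089, 0.0127],
 [0.0127, 0.2161]].

Step 4 — quadratic form (x̄ - mu_0)^T · S^{-1} · (x̄ - mu_0):
  S^{-1} · (x̄ - mu_0) = (0.2161, 0.6737),
  (x̄ - mu_0)^T · [...] = (2)·(0.2161) + (3)·(0.6737) = 2.4534.

Step 5 — scale by n: T² = 4 · 2.4534 = 9.8136.

T² ≈ 9.8136


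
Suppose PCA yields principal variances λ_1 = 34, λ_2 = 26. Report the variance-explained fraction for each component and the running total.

Step 1 — total variance = trace(Sigma) = Σ λ_i = 34 + 26 = 60.

Step 2 — fraction explained by component i = λ_i / Σ λ:
  PC1: 34/60 = 0.5667
  PC2: 26/60 = 0.4333

Step 3 — cumulative fraction after k components = (λ_1 + ... + λ_k) / Σ λ:
  k = 1: 34/60 = 0.5667
  k = 2: (34 + 26)/60 = 60/60 = 1

Summary (fraction, with percent):

explained: PC1 0.5667 (56.67%), PC2 0.4333 (43.33%);  cumulative: 0.5667, 1


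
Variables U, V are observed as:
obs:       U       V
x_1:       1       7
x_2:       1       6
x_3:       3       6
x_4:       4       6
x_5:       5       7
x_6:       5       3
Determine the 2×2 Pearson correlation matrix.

Step 1 — column means:
  mean(U) = (1 + 1 + 3 + 4 + 5 + 5) / 6 = 19/6 = 3.1667
  mean(V) = (7 + 6 + 6 + 6 + 7 + 3) / 6 = 35/6 = 5.8333

Step 2 — sample variances and covariances s[i,j] = (1/(n-1)) · Σ_k (x_{k,i} - mean_i) · (x_{k,j} - mean_j), with n-1 = 5:
  s[U,U] = ((-2.1667)·(-2.1667) + (-2.1667)·(-2.1667) + (-0.1667)·(-0.1667) + (0.8333)·(0.8333) + (1.8333)·(1.8333) + (1.8333)·(1.8333)) / 5 = 16.8333/5 = 3.3667
  s[U,V] = ((-2.1667)·(1.1667) + (-2.1667)·(0.1667) + (-0.1667)·(0.1667) + (0.8333)·(0.1667) + (1.8333)·(1.1667) + (1.8333)·(-2.8333)) / 5 = -5.8333/5 = -1.1667
  s[V,V] = ((1.1667)·(1.1667) + (0.1667)·(0.1667) + (0.1667)·(0.1667) + (0.1667)·(0.1667) + (1.1667)·(1.1667) + (-2.8333)·(-2.8333)) / 5 = 10.8333/5 = 2.1667
  Sample standard deviations s_i = √(s[i,i]):
  s(U) = √(3.3667) = 1.8348
  s(V) = √(2.1667) = 1.472

Step 3 — r_{ij} = s_{ij} / (s_i · s_j):
  r[U,U] = 1 (diagonal).
  r[U,V] = -1.1667 / (1.8348 · 1.472) = -1.1667 / 2.7008 = -0.432
  r[V,V] = 1 (diagonal).

R is symmetric with unit diagonal. Assembling:

R = [[1, -0.432],
 [-0.432, 1]]


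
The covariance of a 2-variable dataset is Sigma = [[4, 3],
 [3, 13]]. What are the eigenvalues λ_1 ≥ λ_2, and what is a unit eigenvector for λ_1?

Step 1 — characteristic polynomial of 2×2 Sigma:
  det(Sigma - λI) = λ² - trace · λ + det = 0.
  trace = 4 + 13 = 17, det = 4·13 - (3)² = 43.
Step 2 — discriminant:
  Δ = trace² - 4·det = 289 - 172 = 117.
Step 3 — eigenvalues:
  λ = (trace ± √Δ)/2 = (17 ± 10.8167)/2,
  λ_1 = 13.9083,  λ_2 = 3.0917.

Step 4 — unit eigenvector for λ_1: solve (Sigma - λ_1 I)v = 0. First row:
  (4 - 13.9083)·v_x + (3)·v_y = 0, i.e. (-9.9083)·v_x + (3)·v_y = 0,
  so v ∝ (b, λ_1 - a) = (3, 9.9083) = u.
  ||u|| = √((3)² + (9.9083)²) = √(107.1749) ≈ 10.3525,
  v_1 = u/||u|| ≈ (0.2898, 0.9571) (||v_1|| = 1).

λ_1 = 13.9083,  λ_2 = 3.0917;  v_1 ≈ (0.2898, 0.9571)


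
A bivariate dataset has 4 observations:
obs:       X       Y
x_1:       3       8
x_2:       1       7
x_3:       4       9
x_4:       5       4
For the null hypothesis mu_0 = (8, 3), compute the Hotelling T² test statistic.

Step 1 — sample mean vector:
  mean(X) = (3 + 1 + 4 + 5) / 4 = 13/4 = 3.25
  mean(Y) = (8 + 7 + 9 + 4) / 4 = 28/4 = 7
  x̄ = (3.25, 7),  deviation x̄ - mu_0 = (3.25, 7) - (8, 3) = (-4.75, 4).

Step 2 — sample covariance matrix, S[i,j] = (1/(n-1)) · Σ_k (x_{k,i} - mean_i) · (x_{k,j} - mean_j), divisor n-1 = 3:
  S[X,X] = ((-0.25)·(-0.25) + (-2.25)·(-2.25) + (0.75)·(0.75) + (1.75)·(1.75)) / 3 = 8.75/3 = 2.9167
  S[X,Y] = ((-0.25)·(1) + (-2.25)·(0) + (0.75)·(2) + (1.75)·(-3)) / 3 = -4/3 = -1.3333
  S[Y,Y] = ((1)·(1) + (0)·(0) + (2)·(2) + (-3)·(-3)) / 3 = 14/3 = 4.6667
  S = [[2.9167, -1.3333],
 [-1.3333, 4.6667]].

Step 3 — invert S. det(S) = 2.9167·4.6667 - (-1.3333)² = 11.8333.
  S^{-1} = (1/det) · [[d, -b], [-b, a]] = [[0.3944, 0.1127],
 [0.1127, 0.2465]].

Step 4 — quadratic form (x̄ - mu_0)^T · S^{-1} · (x̄ - mu_0):
  S^{-1} · (x̄ - mu_0) = (-1.4225, 0.4507),
  (x̄ - mu_0)^T · [...] = (-4.75)·(-1.4225) + (4)·(0.4507) = 8.5599.

Step 5 — scale by n: T² = 4 · 8.5599 = 34.2394.

T² ≈ 34.2394


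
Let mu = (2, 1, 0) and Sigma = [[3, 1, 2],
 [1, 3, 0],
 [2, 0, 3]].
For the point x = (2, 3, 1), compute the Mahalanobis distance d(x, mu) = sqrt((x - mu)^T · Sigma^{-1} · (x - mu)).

Step 1 — centre the observation: (x - mu) = (0, 2, 1).

Step 2 — invert Sigma (cofactor / det for 3×3, or solve directly):
  Sigma^{-1} = [[0.75, -0.25, -0.5],
 [-0.25, 0.4167, 0.1667],
 [-0.5, 0.1667, 0.6667]].

Step 3 — form the quadratic (x - mu)^T · Sigma^{-1} · (x - mu):
  Sigma^{-1} · (x - mu) = (-1, 1, 1).
  (x - mu)^T · [Sigma^{-1} · (x - mu)] = (0)·(-1) + (2)·(1) + (1)·(1) = 3.

Step 4 — take square root: d = √(3) ≈ 1.7321.

d(x, mu) = √(3) ≈ 1.7321


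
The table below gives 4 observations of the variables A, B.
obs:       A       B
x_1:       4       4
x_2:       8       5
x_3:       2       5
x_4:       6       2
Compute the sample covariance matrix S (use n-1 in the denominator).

Step 1 — column means:
  mean(A) = (4 + 8 + 2 + 6) / 4 = 20/4 = 5
  mean(B) = (4 + 5 + 5 + 2) / 4 = 16/4 = 4

Step 2 — sample covariance S[i,j] = (1/(n-1)) · Σ_k (x_{k,i} - mean_i) · (x_{k,j} - mean_j), with n-1 = 3.
  S[A,A] = ((-1)·(-1) + (3)·(3) + (-3)·(-3) + (1)·(1)) / 3 = 20/3 = 6.6667
  S[A,B] = ((-1)·(0) + (3)·(1) + (-3)·(1) + (1)·(-2)) / 3 = -2/3 = -0.6667
  S[B,B] = ((0)·(0) + (1)·(1) + (1)·(1) + (-2)·(-2)) / 3 = 6/3 = 2

S is symmetric (S[j,i] = S[i,j]). Assembling:

S = [[6.6667, -0.6667],
 [-0.6667, 2]]


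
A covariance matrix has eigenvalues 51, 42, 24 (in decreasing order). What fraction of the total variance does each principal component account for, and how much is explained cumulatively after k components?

Step 1 — total variance = trace(Sigma) = Σ λ_i = 51 + 42 + 24 = 117.

Step 2 — fraction explained by component i = λ_i / Σ λ:
  PC1: 51/117 = 0.4359
  PC2: 42/117 = 0.359
  PC3: 24/117 = 0.2051

Step 3 — cumulative fraction after k components = (λ_1 + ... + λ_k) / Σ λ:
  k = 1: 51/117 = 0.4359
  k = 2: (51 + 42)/117 = 93/117 = 0.7949
  k = 3: (51 + 42 + 24)/117 = 117/117 = 1

Summary (fraction, with percent):

explained: PC1 0.4359 (43.59%), PC2 0.359 (35.9%), PC3 0.2051 (20.51%);  cumulative: 0.4359, 0.7949, 1


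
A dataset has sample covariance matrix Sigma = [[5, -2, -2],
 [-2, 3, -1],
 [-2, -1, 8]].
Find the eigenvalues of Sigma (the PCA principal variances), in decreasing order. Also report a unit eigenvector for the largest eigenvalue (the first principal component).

Step 1 — characteristic polynomial p(λ) = det(λI - Sigma) = λ³ - tr·λ² + c_1·λ - det, where tr = trace, c_1 = sum of the principal 2×2 minors, det = det(Sigma):
  tr = 5 + 3 + 8 = 16,
  c_1 = (5·3 - (-2)²) + (5·8 - (-2)²) + (3·8 - (-1)²) = 11 + 36 + 23 = 70,
  det = 5·(3·8 - (-1)²) - (-2)·((-2)·8 - (-1)·(-2)) + (-2)·((-2)·(-1) - 3·(-2)) = 5·(23) - (-2)·(-18) + (-2)·(8) = 63.
  So p(λ) = λ³ - 16λ² + 70λ - 63.
Step 2 — look for an integer root (rational root theorem: any rational root is an integer divisor of 63). Testing λ = 9:
  p(9) = 729 - 1296 + 630 - 63 = 0  ✓
  Dividing out (λ - 9): p(λ) = (λ - 9)(λ² - 7λ + 7).
Step 3 — remaining eigenvalues from the quadratic λ² - 7λ + 7 = 0:
  Δ = 7² - 4·7 = 49 - 28 = 21,  λ = (7 ± √21)/2 = (7 ± 4.5826)/2 ≈ 5.7913 or 1.2087.
  Sorted: λ_1 = 9,  λ_2 = 5.7913,  λ_3 = 1.2087  (check: sum = 16 = tr ✓).

Step 4 — unit eigenvector for λ_1 = 9: v spans the null space of (Sigma - λ_1 I), whose rows are
  r_1 = (-4, -2, -2),  r_2 = (-2, -6, -1),  r_3 = (-2, -1, -1).
  v is orthogonal to every row, so take v ∝ r_1 × r_2 = ((-2)·(-1) - (-2)·(-6), (-2)·(-2) - (-4)·(-1), (-4)·(-6) - (-2)·(-2)) = (-10, 0, 20).
  Rescale (divide by 10; multiply by -1 so the first nonzero entry is positive): u = (1, 0, -2).
  ||u|| = √((1)² + (0)² + (-2)²) = √(5) ≈ 2.2361,  v_1 = u/||u|| ≈ (0.4472, 0, -0.8944) (||v_1|| = 1).

λ_1 = 9,  λ_2 = 5.7913,  λ_3 = 1.2087;  v_1 ≈ (0.4472, 0, -0.8944)


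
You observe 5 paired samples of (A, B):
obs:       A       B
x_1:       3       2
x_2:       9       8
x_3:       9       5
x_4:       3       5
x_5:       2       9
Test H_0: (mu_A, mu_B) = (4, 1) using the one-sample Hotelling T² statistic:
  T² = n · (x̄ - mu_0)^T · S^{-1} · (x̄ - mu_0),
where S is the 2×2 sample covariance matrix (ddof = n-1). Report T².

Step 1 — sample mean vector:
  mean(A) = (3 + 9 + 9 + 3 + 2) / 5 = 26/5 = 5.2
  mean(B) = (2 + 8 + 5 + 5 + 9) / 5 = 29/5 = 5.8
  x̄ = (5.2, 5.8),  deviation x̄ - mu_0 = (5.2, 5.8) - (4, 1) = (1.2, 4.8).

Step 2 — sample covariance matrix, S[i,j] = (1/(n-1)) · Σ_k (x_{k,i} - mean_i) · (x_{k,j} - mean_j), divisor n-1 = 4:
  S[A,A] = ((-2.2)·(-2.2) + (3.8)·(3.8) + (3.8)·(3.8) + (-2.2)·(-2.2) + (-3.2)·(-3.2)) / 4 = 48.8/4 = 12.2
  S[A,B] = ((-2.2)·(-3.8) + (3.8)·(2.2) + (3.8)·(-0.8) + (-2.2)·(-0.8) + (-3.2)·(3.2)) / 4 = 5.2/4 = 1.3
  S[B,B] = ((-3.8)·(-3.8) + (2.2)·(2.2) + (-0.8)·(-0.8) + (-0.8)·(-0.8) + (3.2)·(3.2)) / 4 = 30.8/4 = 7.7
  S = [[12.2, 1.3],
 [1.3, 7.7]].

Step 3 — invert S. det(S) = 12.2·7.7 - (1.3)² = 92.25.
  S^{-1} = (1/det) · [[d, -b], [-b, a]] = [[0.0835, -0.0141],
 [-0.0141, 0.1322]].

Step 4 — quadratic form (x̄ - mu_0)^T · S^{-1} · (x̄ - mu_0):
  S^{-1} · (x̄ - mu_0) = (0.0325, 0.6179),
  (x̄ - mu_0)^T · [...] = (1.2)·(0.0325) + (4.8)·(0.6179) = 3.0049.

Step 5 — scale by n: T² = 5 · 3.0049 = 15.0244.

T² ≈ 15.0244


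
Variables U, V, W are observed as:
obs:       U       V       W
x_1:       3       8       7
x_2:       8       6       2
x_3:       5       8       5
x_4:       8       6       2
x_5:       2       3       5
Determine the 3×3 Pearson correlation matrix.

Step 1 — column means:
  mean(U) = (3 + 8 + 5 + 8 + 2) / 5 = 26/5 = 5.2
  mean(V) = (8 + 6 + 8 + 6 + 3) / 5 = 31/5 = 6.2
  mean(W) = (7 + 2 + 5 + 2 + 5) / 5 = 21/5 = 4.2

Step 2 — sample variances and covariances s[i,j] = (1/(n-1)) · Σ_k (x_{k,i} - mean_i) · (x_{k,j} - mean_j), with n-1 = 4:
  s[U,U] = ((-2.2)·(-2.2) + (2.8)·(2.8) + (-0.2)·(-0.2) + (2.8)·(2.8) + (-3.2)·(-3.2)) / 4 = 30.8/4 = 7.7
  s[U,V] = ((-2.2)·(1.8) + (2.8)·(-0.2) + (-0.2)·(1.8) + (2.8)·(-0.2) + (-3.2)·(-3.2)) / 4 = 4.8/4 = 1.2
  s[U,W] = ((-2.2)·(2.8) + (2.8)·(-2.2) + (-0.2)·(0.8) + (2.8)·(-2.2) + (-3.2)·(0.8)) / 4 = -21.2/4 = -5.3
  s[V,V] = ((1.8)·(1.8) + (-0.2)·(-0.2) + (1.8)·(1.8) + (-0.2)·(-0.2) + (-3.2)·(-3.2)) / 4 = 16.8/4 = 4.2
  s[V,W] = ((1.8)·(2.8) + (-0.2)·(-2.2) + (1.8)·(0.8) + (-0.2)·(-2.2) + (-3.2)·(0.8)) / 4 = 4.8/4 = 1.2
  s[W,W] = ((2.8)·(2.8) + (-2.2)·(-2.2) + (0.8)·(0.8) + (-2.2)·(-2.2) + (0.8)·(0.8)) / 4 = 18.8/4 = 4.7
  Sample standard deviations s_i = √(s[i,i]):
  s(U) = √(7.7) = 2.7749
  s(V) = √(4.2) = 2.0494
  s(W) = √(4.7) = 2.1679

Step 3 — r_{ij} = s_{ij} / (s_i · s_j):
  r[U,U] = 1 (diagonal).
  r[U,V] = 1.2 / (2.7749 · 2.0494) = 1.2 / 5.6868 = 0.211
  r[U,W] = -5.3 / (2.7749 · 2.1679) = -5.3 / 6.0158 = -0.881
  r[V,V] = 1 (diagonal).
  r[V,W] = 1.2 / (2.0494 · 2.1679) = 1.2 / 4.443 = 0.2701
  r[W,W] = 1 (diagonal).

R is symmetric with unit diagonal. Assembling:

R = [[1, 0.211, -0.881],
 [0.211, 1, 0.2701],
 [-0.881, 0.2701, 1]]


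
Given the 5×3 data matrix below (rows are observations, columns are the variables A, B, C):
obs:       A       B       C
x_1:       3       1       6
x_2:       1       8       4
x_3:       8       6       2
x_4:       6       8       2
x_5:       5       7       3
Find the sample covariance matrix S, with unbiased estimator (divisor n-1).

Step 1 — column means:
  mean(A) = (3 + 1 + 8 + 6 + 5) / 5 = 23/5 = 4.6
  mean(B) = (1 + 8 + 6 + 8 + 7) / 5 = 30/5 = 6
  mean(C) = (6 + 4 + 2 + 2 + 3) / 5 = 17/5 = 3.4

Step 2 — sample covariance S[i,j] = (1/(n-1)) · Σ_k (x_{k,i} - mean_i) · (x_{k,j} - mean_j), with n-1 = 4.
  S[A,A] = ((-1.6)·(-1.6) + (-3.6)·(-3.6) + (3.4)·(3.4) + (1.4)·(1.4) + (0.4)·(0.4)) / 4 = 29.2/4 = 7.3
  S[A,B] = ((-1.6)·(-5) + (-3.6)·(2) + (3.4)·(0) + (1.4)·(2) + (0.4)·(1)) / 4 = 4/4 = 1
  S[A,C] = ((-1.6)·(2.6) + (-3.6)·(0.6) + (3.4)·(-1.4) + (1.4)·(-1.4) + (0.4)·(-0.4)) / 4 = -13.2/4 = -3.3
  S[B,B] = ((-5)·(-5) + (2)·(2) + (0)·(0) + (2)·(2) + (1)·(1)) / 4 = 34/4 = 8.5
  S[B,C] = ((-5)·(2.6) + (2)·(0.6) + (0)·(-1.4) + (2)·(-1.4) + (1)·(-0.4)) / 4 = -15/4 = -3.75
  S[C,C] = ((2.6)·(2.6) + (0.6)·(0.6) + (-1.4)·(-1.4) + (-1.4)·(-1.4) + (-0.4)·(-0.4)) / 4 = 11.2/4 = 2.8

S is symmetric (S[j,i] = S[i,j]). Assembling:

S = [[7.3, 1, -3.3],
 [1, 8.5, -3.75],
 [-3.3, -3.75, 2.8]]


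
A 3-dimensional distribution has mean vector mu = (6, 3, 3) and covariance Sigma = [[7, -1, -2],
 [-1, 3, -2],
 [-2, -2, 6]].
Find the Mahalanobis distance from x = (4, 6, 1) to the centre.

Step 1 — centre the observation: (x - mu) = (-2, 3, -2).

Step 2 — invert Sigma (cofactor / det for 3×3, or solve directly):
  Sigma^{-1} = [[0.1944, 0.1389, 0.1111],
 [0.1389, 0.5278, 0.2222],
 [0.1111, 0.2222, 0.2778]].

Step 3 — form the quadratic (x - mu)^T · Sigma^{-1} · (x - mu):
  Sigma^{-1} · (x - mu) = (-0.1944, 0.8611, -0.1111).
  (x - mu)^T · [Sigma^{-1} · (x - mu)] = (-2)·(-0.1944) + (3)·(0.8611) + (-2)·(-0.1111) = 3.1944.

Step 4 — take square root: d = √(3.1944) ≈ 1.7873.

d(x, mu) = √(3.1944) ≈ 1.7873


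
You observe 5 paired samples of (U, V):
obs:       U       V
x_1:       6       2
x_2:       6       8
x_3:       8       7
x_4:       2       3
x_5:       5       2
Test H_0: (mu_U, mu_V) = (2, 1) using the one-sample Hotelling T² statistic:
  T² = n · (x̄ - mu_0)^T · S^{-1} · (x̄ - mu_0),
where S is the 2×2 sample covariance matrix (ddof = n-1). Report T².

Step 1 — sample mean vector:
  mean(U) = (6 + 6 + 8 + 2 + 5) / 5 = 27/5 = 5.4
  mean(V) = (2 + 8 + 7 + 3 + 2) / 5 = 22/5 = 4.4
  x̄ = (5.4, 4.4),  deviation x̄ - mu_0 = (5.4, 4.4) - (2, 1) = (3.4, 3.4).

Step 2 — sample covariance matrix, S[i,j] = (1/(n-1)) · Σ_k (x_{k,i} - mean_i) · (x_{k,j} - mean_j), divisor n-1 = 4:
  S[U,U] = ((0.6)·(0.6) + (0.6)·(0.6) + (2.6)·(2.6) + (-3.4)·(-3.4) + (-0.4)·(-0.4)) / 4 = 19.2/4 = 4.8
  S[U,V] = ((0.6)·(-2.4) + (0.6)·(3.6) + (2.6)·(2.6) + (-3.4)·(-1.4) + (-0.4)·(-2.4)) / 4 = 13.2/4 = 3.3
  S[V,V] = ((-2.4)·(-2.4) + (3.6)·(3.6) + (2.6)·(2.6) + (-1.4)·(-1.4) + (-2.4)·(-2.4)) / 4 = 33.2/4 = 8.3
  S = [[4.8, 3.3],
 [3.3, 8.3]].

Step 3 — invert S. det(S) = 4.8·8.3 - (3.3)² = 28.95.
  S^{-1} = (1/det) · [[d, -b], [-b, a]] = [[0.2867, -0.114],
 [-0.114, 0.1658]].

Step 4 — quadratic form (x̄ - mu_0)^T · S^{-1} · (x̄ - mu_0):
  S^{-1} · (x̄ - mu_0) = (0.5872, 0.1762),
  (x̄ - mu_0)^T · [...] = (3.4)·(0.5872) + (3.4)·(0.1762) = 2.5955.

Step 5 — scale by n: T² = 5 · 2.5955 = 12.9775.

T² ≈ 12.9775


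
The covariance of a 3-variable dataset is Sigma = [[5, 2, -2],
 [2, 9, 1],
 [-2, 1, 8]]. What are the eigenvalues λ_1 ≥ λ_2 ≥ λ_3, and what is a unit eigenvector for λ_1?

Step 1 — characteristic polynomial p(λ) = det(λI - Sigma) = λ³ - tr·λ² + c_1·λ - det, where tr = trace, c_1 = sum of the principal 2×2 minors, det = det(Sigma):
  tr = 5 + 9 + 8 = 22,
  c_1 = (5·9 - (2)²) + (5·8 - (-2)²) + (9·8 - (1)²) = 41 + 36 + 71 = 148,
  det = 5·(9·8 - (1)²) - (2)·((2)·8 - (1)·(-2)) + (-2)·((2)·(1) - 9·(-2)) = 5·(71) - (2)·(18) + (-2)·(20) = 279.
  So p(λ) = λ³ - 22λ² + 148λ - 279.
Step 2 — look for an integer root (rational root theorem: any rational root is an integer divisor of 279). Testing λ = 9:
  p(9) = 729 - 1782 + 1332 - 279 = 0  ✓
  Dividing out (λ - 9): p(λ) = (λ - 9)(λ² - 13λ + 31).
Step 3 — remaining eigenvalues from the quadratic λ² - 13λ + 31 = 0:
  Δ = 13² - 4·31 = 169 - 124 = 45,  λ = (13 ± √45)/2 = (13 ± 6.7082)/2 ≈ 9.8541 or 3.1459.
  Sorted: λ_1 = 9.8541,  λ_2 = 9,  λ_3 = 3.1459  (check: sum = 22 = tr ✓).

Step 4 — unit eigenvector for λ_1 ≈ 9.8541: v spans the null space of (Sigma - λ_1 I), whose rows are
  r_1 = (-4.8541, 2, -2),  r_2 = (2, -0.8541, 1),  r_3 = (-2, 1, -1.8541).
  v is orthogonal to every row, so take v ∝ r_1 × r_2 = ((2)·(1) - (-2)·(-0.8541), (-2)·(2) - (-4.8541)·(1), (-4.8541)·(-0.8541) - (2)·(2)) ≈ (0.2918, 0.8541, 0.1459).
  Let u = (0.2918, 0.8541, 0.1459).
  ||u|| = √((0.2918)² + (0.8541)² + (0.1459)²) = √(0.8359) ≈ 0.9143,  v_1 = u/||u|| ≈ (0.3192, 0.9342, 0.1596) (||v_1|| = 1).

λ_1 = 9.8541,  λ_2 = 9,  λ_3 = 3.1459;  v_1 ≈ (0.3192, 0.9342, 0.1596)


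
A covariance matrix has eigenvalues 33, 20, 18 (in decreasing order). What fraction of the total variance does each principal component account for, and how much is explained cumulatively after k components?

Step 1 — total variance = trace(Sigma) = Σ λ_i = 33 + 20 + 18 = 71.

Step 2 — fraction explained by component i = λ_i / Σ λ:
  PC1: 33/71 = 0.4648
  PC2: 20/71 = 0.2817
  PC3: 18/71 = 0.2535

Step 3 — cumulative fraction after k components = (λ_1 + ... + λ_k) / Σ λ:
  k = 1: 33/71 = 0.4648
  k = 2: (33 + 20)/71 = 53/71 = 0.7465
  k = 3: (33 + 20 + 18)/71 = 71/71 = 1

Summary (fraction, with percent):

explained: PC1 0.4648 (46.48%), PC2 0.2817 (28.17%), PC3 0.2535 (25.35%);  cumulative: 0.4648, 0.7465, 1


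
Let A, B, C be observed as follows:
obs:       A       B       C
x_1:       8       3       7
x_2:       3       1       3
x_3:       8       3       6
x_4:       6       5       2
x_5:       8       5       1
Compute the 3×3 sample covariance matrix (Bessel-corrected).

Step 1 — column means:
  mean(A) = (8 + 3 + 8 + 6 + 8) / 5 = 33/5 = 6.6
  mean(B) = (3 + 1 + 3 + 5 + 5) / 5 = 17/5 = 3.4
  mean(C) = (7 + 3 + 6 + 2 + 1) / 5 = 19/5 = 3.8

Step 2 — sample covariance S[i,j] = (1/(n-1)) · Σ_k (x_{k,i} - mean_i) · (x_{k,j} - mean_j), with n-1 = 4.
  S[A,A] = ((1.4)·(1.4) + (-3.6)·(-3.6) + (1.4)·(1.4) + (-0.6)·(-0.6) + (1.4)·(1.4)) / 4 = 19.2/4 = 4.8
  S[A,B] = ((1.4)·(-0.4) + (-3.6)·(-2.4) + (1.4)·(-0.4) + (-0.6)·(1.6) + (1.4)·(1.6)) / 4 = 8.8/4 = 2.2
  S[A,C] = ((1.4)·(3.2) + (-3.6)·(-0.8) + (1.4)·(2.2) + (-0.6)·(-1.8) + (1.4)·(-2.8)) / 4 = 7.6/4 = 1.9
  S[B,B] = ((-0.4)·(-0.4) + (-2.4)·(-2.4) + (-0.4)·(-0.4) + (1.6)·(1.6) + (1.6)·(1.6)) / 4 = 11.2/4 = 2.8
  S[B,C] = ((-0.4)·(3.2) + (-2.4)·(-0.8) + (-0.4)·(2.2) + (1.6)·(-1.8) + (1.6)·(-2.8)) / 4 = -7.6/4 = -1.9
  S[C,C] = ((3.2)·(3.2) + (-0.8)·(-0.8) + (2.2)·(2.2) + (-1.8)·(-1.8) + (-2.8)·(-2.8)) / 4 = 26.8/4 = 6.7

S is symmetric (S[j,i] = S[i,j]). Assembling:

S = [[4.8, 2.2, 1.9],
 [2.2, 2.8, -1.9],
 [1.9, -1.9, 6.7]]


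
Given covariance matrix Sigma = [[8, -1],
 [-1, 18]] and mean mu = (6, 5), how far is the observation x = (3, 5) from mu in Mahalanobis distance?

Step 1 — centre the observation: (x - mu) = (-3, 0).

Step 2 — invert Sigma. det(Sigma) = 8·18 - (-1)² = 143.
  Sigma^{-1} = (1/det) · [[d, -b], [-b, a]] = [[0.1259, 0.007],
 [0.007, 0.0559]].

Step 3 — form the quadratic (x - mu)^T · Sigma^{-1} · (x - mu):
  Sigma^{-1} · (x - mu) = (-0.3776, -0.021).
  (x - mu)^T · [Sigma^{-1} · (x - mu)] = (-3)·(-0.3776) + (0)·(-0.021) = 1.1329.

Step 4 — take square root: d = √(1.1329) ≈ 1.0644.

d(x, mu) = √(1.1329) ≈ 1.0644


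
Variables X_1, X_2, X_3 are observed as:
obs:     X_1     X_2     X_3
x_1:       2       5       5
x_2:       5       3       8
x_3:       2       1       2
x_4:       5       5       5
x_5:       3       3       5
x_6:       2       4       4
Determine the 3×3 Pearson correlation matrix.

Step 1 — column means:
  mean(X_1) = (2 + 5 + 2 + 5 + 3 + 2) / 6 = 19/6 = 3.1667
  mean(X_2) = (5 + 3 + 1 + 5 + 3 + 4) / 6 = 21/6 = 3.5
  mean(X_3) = (5 + 8 + 2 + 5 + 5 + 4) / 6 = 29/6 = 4.8333

Step 2 — sample variances and covariances s[i,j] = (1/(n-1)) · Σ_k (x_{k,i} - mean_i) · (x_{k,j} - mean_j), with n-1 = 5:
  s[X_1,X_1] = ((-1.1667)·(-1.1667) + (1.8333)·(1.8333) + (-1.1667)·(-1.1667) + (1.8333)·(1.8333) + (-0.1667)·(-0.1667) + (-1.1667)·(-1.1667)) / 5 = 10.8333/5 = 2.1667
  s[X_1,X_2] = ((-1.1667)·(1.5) + (1.8333)·(-0.5) + (-1.1667)·(-2.5) + (1.8333)·(1.5) + (-0.1667)·(-0.5) + (-1.1667)·(0.5)) / 5 = 2.5/5 = 0.5
  s[X_1,X_3] = ((-1.1667)·(0.1667) + (1.8333)·(3.1667) + (-1.1667)·(-2.8333) + (1.8333)·(0.1667) + (-0.1667)·(0.1667) + (-1.1667)·(-0.8333)) / 5 = 10.1667/5 = 2.0333
  s[X_2,X_2] = ((1.5)·(1.5) + (-0.5)·(-0.5) + (-2.5)·(-2.5) + (1.5)·(1.5) + (-0.5)·(-0.5) + (0.5)·(0.5)) / 5 = 11.5/5 = 2.3
  s[X_2,X_3] = ((1.5)·(0.1667) + (-0.5)·(3.1667) + (-2.5)·(-2.8333) + (1.5)·(0.1667) + (-0.5)·(0.1667) + (0.5)·(-0.8333)) / 5 = 5.5/5 = 1.1
  s[X_3,X_3] = ((0.1667)·(0.1667) + (3.1667)·(3.1667) + (-2.8333)·(-2.8333) + (0.1667)·(0.1667) + (0.1667)·(0.1667) + (-0.8333)·(-0.8333)) / 5 = 18.8333/5 = 3.7667
  Sample standard deviations s_i = √(s[i,i]):
  s(X_1) = √(2.1667) = 1.472
  s(X_2) = √(2.3) = 1.5166
  s(X_3) = √(3.7667) = 1.9408

Step 3 — r_{ij} = s_{ij} / (s_i · s_j):
  r[X_1,X_1] = 1 (diagonal).
  r[X_1,X_2] = 0.5 / (1.472 · 1.5166) = 0.5 / 2.2323 = 0.224
  r[X_1,X_3] = 2.0333 / (1.472 · 1.9408) = 2.0333 / 2.8568 = 0.7118
  r[X_2,X_2] = 1 (diagonal).
  r[X_2,X_3] = 1.1 / (1.5166 · 1.9408) = 1.1 / 2.9434 = 0.3737
  r[X_3,X_3] = 1 (diagonal).

R is symmetric with unit diagonal. Assembling:

R = [[1, 0.224, 0.7118],
 [0.224, 1, 0.3737],
 [0.7118, 0.3737, 1]]


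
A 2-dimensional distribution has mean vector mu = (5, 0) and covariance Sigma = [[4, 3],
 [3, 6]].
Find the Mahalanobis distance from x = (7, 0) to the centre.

Step 1 — centre the observation: (x - mu) = (2, 0).

Step 2 — invert Sigma. det(Sigma) = 4·6 - (3)² = 15.
  Sigma^{-1} = (1/det) · [[d, -b], [-b, a]] = [[0.4, -0.2],
 [-0.2, 0.2667]].

Step 3 — form the quadratic (x - mu)^T · Sigma^{-1} · (x - mu):
  Sigma^{-1} · (x - mu) = (0.8, -0.4).
  (x - mu)^T · [Sigma^{-1} · (x - mu)] = (2)·(0.8) + (0)·(-0.4) = 1.6.

Step 4 — take square root: d = √(1.6) ≈ 1.2649.

d(x, mu) = √(1.6) ≈ 1.2649


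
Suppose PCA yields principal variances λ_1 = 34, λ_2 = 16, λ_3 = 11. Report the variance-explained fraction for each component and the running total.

Step 1 — total variance = trace(Sigma) = Σ λ_i = 34 + 16 + 11 = 61.

Step 2 — fraction explained by component i = λ_i / Σ λ:
  PC1: 34/61 = 0.5574
  PC2: 16/61 = 0.2623
  PC3: 11/61 = 0.1803

Step 3 — cumulative fraction after k components = (λ_1 + ... + λ_k) / Σ λ:
  k = 1: 34/61 = 0.5574
  k = 2: (34 + 16)/61 = 50/61 = 0.8197
  k = 3: (34 + 16 + 11)/61 = 61/61 = 1

Summary (fraction, with percent):

explained: PC1 0.5574 (55.74%), PC2 0.2623 (26.23%), PC3 0.1803 (18.03%);  cumulative: 0.5574, 0.8197, 1


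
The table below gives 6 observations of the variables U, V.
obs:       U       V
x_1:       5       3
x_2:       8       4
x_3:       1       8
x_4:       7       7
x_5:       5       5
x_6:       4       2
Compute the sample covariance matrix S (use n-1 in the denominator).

Step 1 — column means:
  mean(U) = (5 + 8 + 1 + 7 + 5 + 4) / 6 = 30/6 = 5
  mean(V) = (3 + 4 + 8 + 7 + 5 + 2) / 6 = 29/6 = 4.8333

Step 2 — sample covariance S[i,j] = (1/(n-1)) · Σ_k (x_{k,i} - mean_i) · (x_{k,j} - mean_j), with n-1 = 5.
  S[U,U] = ((0)·(0) + (3)·(3) + (-4)·(-4) + (2)·(2) + (0)·(0) + (-1)·(-1)) / 5 = 30/5 = 6
  S[U,V] = ((0)·(-1.8333) + (3)·(-0.8333) + (-4)·(3.1667) + (2)·(2.1667) + (0)·(0.1667) + (-1)·(-2.8333)) / 5 = -8/5 = -1.6
  S[V,V] = ((-1.8333)·(-1.8333) + (-0.8333)·(-0.8333) + (3.1667)·(3.1667) + (2.1667)·(2.1667) + (0.1667)·(0.1667) + (-2.8333)·(-2.8333)) / 5 = 26.8333/5 = 5.3667

S is symmetric (S[j,i] = S[i,j]). Assembling:

S = [[6, -1.6],
 [-1.6, 5.3667]]


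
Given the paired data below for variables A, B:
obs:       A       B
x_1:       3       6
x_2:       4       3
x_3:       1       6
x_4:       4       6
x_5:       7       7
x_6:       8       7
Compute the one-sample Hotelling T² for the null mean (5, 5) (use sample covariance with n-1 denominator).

Step 1 — sample mean vector:
  mean(A) = (3 + 4 + 1 + 4 + 7 + 8) / 6 = 27/6 = 4.5
  mean(B) = (6 + 3 + 6 + 6 + 7 + 7) / 6 = 35/6 = 5.8333
  x̄ = (4.5, 5.8333),  deviation x̄ - mu_0 = (4.5, 5.8333) - (5, 5) = (-0.5, 0.8333).

Step 2 — sample covariance matrix, S[i,j] = (1/(n-1)) · Σ_k (x_{k,i} - mean_i) · (x_{k,j} - mean_j), divisor n-1 = 5:
  S[A,A] = ((-1.5)·(-1.5) + (-0.5)·(-0.5) + (-3.5)·(-3.5) + (-0.5)·(-0.5) + (2.5)·(2.5) + (3.5)·(3.5)) / 5 = 33.5/5 = 6.7
  S[A,B] = ((-1.5)·(0.1667) + (-0.5)·(-2.8333) + (-3.5)·(0.1667) + (-0.5)·(0.1667) + (2.5)·(1.1667) + (3.5)·(1.1667)) / 5 = 7.5/5 = 1.5
  S[B,B] = ((0.1667)·(0.1667) + (-2.8333)·(-2.8333) + (0.1667)·(0.1667) + (0.1667)·(0.1667) + (1.1667)·(1.1667) + (1.1667)·(1.1667)) / 5 = 10.8333/5 = 2.1667
  S = [[6.7, 1.5],
 [1.5, 2.1667]].

Step 3 — invert S. det(S) = 6.7·2.1667 - (1.5)² = 12.2667.
  S^{-1} = (1/det) · [[d, -b], [-b, a]] = [[0.1766, -0.1223],
 [-0.1223, 0.5462]].

Step 4 — quadratic form (x̄ - mu_0)^T · S^{-1} · (x̄ - mu_0):
  S^{-1} · (x̄ - mu_0) = (-0.1902, 0.5163),
  (x̄ - mu_0)^T · [...] = (-0.5)·(-0.1902) + (0.8333)·(0.5163) = 0.5254.

Step 5 — scale by n: T² = 6 · 0.5254 = 3.1522.

T² ≈ 3.1522


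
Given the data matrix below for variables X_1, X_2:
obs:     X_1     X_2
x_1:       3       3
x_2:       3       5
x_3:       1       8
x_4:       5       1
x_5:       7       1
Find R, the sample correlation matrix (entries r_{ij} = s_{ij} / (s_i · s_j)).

Step 1 — column means:
  mean(X_1) = (3 + 3 + 1 + 5 + 7) / 5 = 19/5 = 3.8
  mean(X_2) = (3 + 5 + 8 + 1 + 1) / 5 = 18/5 = 3.6

Step 2 — sample variances and covariances s[i,j] = (1/(n-1)) · Σ_k (x_{k,i} - mean_i) · (x_{k,j} - mean_j), with n-1 = 4:
  s[X_1,X_1] = ((-0.8)·(-0.8) + (-0.8)·(-0.8) + (-2.8)·(-2.8) + (1.2)·(1.2) + (3.2)·(3.2)) / 4 = 20.8/4 = 5.2
  s[X_1,X_2] = ((-0.8)·(-0.6) + (-0.8)·(1.4) + (-2.8)·(4.4) + (1.2)·(-2.6) + (3.2)·(-2.6)) / 4 = -24.4/4 = -6.1
  s[X_2,X_2] = ((-0.6)·(-0.6) + (1.4)·(1.4) + (4.4)·(4.4) + (-2.6)·(-2.6) + (-2.6)·(-2.6)) / 4 = 35.2/4 = 8.8
  Sample standard deviations s_i = √(s[i,i]):
  s(X_1) = √(5.2) = 2.2804
  s(X_2) = √(8.8) = 2.9665

Step 3 — r_{ij} = s_{ij} / (s_i · s_j):
  r[X_1,X_1] = 1 (diagonal).
  r[X_1,X_2] = -6.1 / (2.2804 · 2.9665) = -6.1 / 6.7646 = -0.9018
  r[X_2,X_2] = 1 (diagonal).

R is symmetric with unit diagonal. Assembling:

R = [[1, -0.9018],
 [-0.9018, 1]]


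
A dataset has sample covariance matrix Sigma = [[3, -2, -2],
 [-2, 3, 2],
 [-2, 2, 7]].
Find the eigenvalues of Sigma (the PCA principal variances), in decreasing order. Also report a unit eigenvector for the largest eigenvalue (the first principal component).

Step 1 — characteristic polynomial p(λ) = det(λI - Sigma) = λ³ - tr·λ² + c_1·λ - det, where tr = trace, c_1 = sum of the principal 2×2 minors, det = det(Sigma):
  tr = 3 + 3 + 7 = 13,
  c_1 = (3·3 - (-2)²) + (3·7 - (-2)²) + (3·7 - (2)²) = 5 + 17 + 17 = 39,
  det = 3·(3·7 - (2)²) - (-2)·((-2)·7 - (2)·(-2)) + (-2)·((-2)·(2) - 3·(-2)) = 3·(17) - (-2)·(-10) + (-2)·(2) = 27.
  So p(λ) = λ³ - 13λ² + 39λ - 27.
Step 2 — look for an integer root (rational root theorem: any rational root is an integer divisor of 27). Testing λ = 1:
  p(1) = 1 - 13 + 39 - 27 = 0  ✓
  Dividing out (λ - 1): p(λ) = (λ - 1)(λ² - 12λ + 27).
Step 3 — remaining eigenvalues from the quadratic λ² - 12λ + 27 = 0:
  Δ = 12² - 4·27 = 144 - 108 = 36,  λ = (12 ± √36)/2 = (12 ± 6)/2 = 9 or 3.
  Sorted: λ_1 = 9,  λ_2 = 3,  λ_3 = 1  (check: sum = 13 = tr ✓).

Step 4 — unit eigenvector for λ_1 = 9: v spans the null space of (Sigma - λ_1 I), whose rows are
  r_1 = (-6, -2, -2),  r_2 = (-2, -6, 2),  r_3 = (-2, 2, -2).
  v is orthogonal to every row, so take v ∝ r_1 × r_2 = ((-2)·(2) - (-2)·(-6), (-2)·(-2) - (-6)·(2), (-6)·(-6) - (-2)·(-2)) = (-16, 16, 32).
  Rescale (divide by 16; multiply by -1 so the first nonzero entry is positive): u = (1, -1, -2).
  ||u|| = √((1)² + (-1)² + (-2)²) = √(6) ≈ 2.4495,  v_1 = u/||u|| ≈ (0.4082, -0.4082, -0.8165) (||v_1|| = 1).

λ_1 = 9,  λ_2 = 3,  λ_3 = 1;  v_1 ≈ (0.4082, -0.4082, -0.8165)


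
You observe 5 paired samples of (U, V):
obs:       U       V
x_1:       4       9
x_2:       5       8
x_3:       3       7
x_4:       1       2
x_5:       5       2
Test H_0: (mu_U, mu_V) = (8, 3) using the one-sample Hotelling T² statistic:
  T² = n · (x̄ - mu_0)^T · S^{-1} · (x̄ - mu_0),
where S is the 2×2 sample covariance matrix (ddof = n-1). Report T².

Step 1 — sample mean vector:
  mean(U) = (4 + 5 + 3 + 1 + 5) / 5 = 18/5 = 3.6
  mean(V) = (9 + 8 + 7 + 2 + 2) / 5 = 28/5 = 5.6
  x̄ = (3.6, 5.6),  deviation x̄ - mu_0 = (3.6, 5.6) - (8, 3) = (-4.4, 2.6).

Step 2 — sample covariance matrix, S[i,j] = (1/(n-1)) · Σ_k (x_{k,i} - mean_i) · (x_{k,j} - mean_j), divisor n-1 = 4:
  S[U,U] = ((0.4)·(0.4) + (1.4)·(1.4) + (-0.6)·(-0.6) + (-2.6)·(-2.6) + (1.4)·(1.4)) / 4 = 11.2/4 = 2.8
  S[U,V] = ((0.4)·(3.4) + (1.4)·(2.4) + (-0.6)·(1.4) + (-2.6)·(-3.6) + (1.4)·(-3.6)) / 4 = 8.2/4 = 2.05
  S[V,V] = ((3.4)·(3.4) + (2.4)·(2.4) + (1.4)·(1.4) + (-3.6)·(-3.6) + (-3.6)·(-3.6)) / 4 = 45.2/4 = 11.3
  S = [[2.8, 2.05],
 [2.05, 11.3]].

Step 3 — invert S. det(S) = 2.8·11.3 - (2.05)² = 27.4375.
  S^{-1} = (1/det) · [[d, -b], [-b, a]] = [[0.4118, -0.0747],
 [-0.0747, 0.1021]].

Step 4 — quadratic form (x̄ - mu_0)^T · S^{-1} · (x̄ - mu_0):
  S^{-1} · (x̄ - mu_0) = (-2.0064, 0.5941),
  (x̄ - mu_0)^T · [...] = (-4.4)·(-2.0064) + (2.6)·(0.5941) = 10.3727.

Step 5 — scale by n: T² = 5 · 10.3727 = 51.8633.

T² ≈ 51.8633


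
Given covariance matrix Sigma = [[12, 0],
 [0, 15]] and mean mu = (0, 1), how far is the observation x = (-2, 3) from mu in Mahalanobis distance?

Step 1 — centre the observation: (x - mu) = (-2, 2).

Step 2 — invert Sigma. det(Sigma) = 12·15 - (0)² = 180.
  Sigma^{-1} = (1/det) · [[d, -b], [-b, a]] = [[0.0833, 0],
 [0, 0.0667]].

Step 3 — form the quadratic (x - mu)^T · Sigma^{-1} · (x - mu):
  Sigma^{-1} · (x - mu) = (-0.1667, 0.1333).
  (x - mu)^T · [Sigma^{-1} · (x - mu)] = (-2)·(-0.1667) + (2)·(0.1333) = 0.6.

Step 4 — take square root: d = √(0.6) ≈ 0.7746.

d(x, mu) = √(0.6) ≈ 0.7746


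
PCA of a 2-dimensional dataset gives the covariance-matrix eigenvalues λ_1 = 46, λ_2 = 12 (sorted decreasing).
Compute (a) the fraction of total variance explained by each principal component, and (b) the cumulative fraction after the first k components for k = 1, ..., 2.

Step 1 — total variance = trace(Sigma) = Σ λ_i = 46 + 12 = 58.

Step 2 — fraction explained by component i = λ_i / Σ λ:
  PC1: 46/58 = 0.7931
  PC2: 12/58 = 0.2069

Step 3 — cumulative fraction after k components = (λ_1 + ... + λ_k) / Σ λ:
  k = 1: 46/58 = 0.7931
  k = 2: (46 + 12)/58 = 58/58 = 1

Summary (fraction, with percent):

explained: PC1 0.7931 (79.31%), PC2 0.2069 (20.69%);  cumulative: 0.7931, 1


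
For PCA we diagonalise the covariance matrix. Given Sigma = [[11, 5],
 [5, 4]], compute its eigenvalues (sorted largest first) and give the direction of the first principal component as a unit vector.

Step 1 — characteristic polynomial of 2×2 Sigma:
  det(Sigma - λI) = λ² - trace · λ + det = 0.
  trace = 11 + 4 = 15, det = 11·4 - (5)² = 19.
Step 2 — discriminant:
  Δ = trace² - 4·det = 225 - 76 = 149.
Step 3 — eigenvalues:
  λ = (trace ± √Δ)/2 = (15 ± 12.2066)/2,
  λ_1 = 13.6033,  λ_2 = 1.3967.

Step 4 — unit eigenvector for λ_1: solve (Sigma - λ_1 I)v = 0. First row:
  (11 - 13.6033)·v_x + (5)·v_y = 0, i.e. (-2.6033)·v_x + (5)·v_y = 0,
  so v ∝ (b, λ_1 - a) = (5, 2.6033) = u.
  ||u|| = √((5)² + (2.6033)²) = √(31.7771) ≈ 5.6371,
  v_1 = u/||u|| ≈ (0.887, 0.4618) (||v_1|| = 1).

λ_1 = 13.6033,  λ_2 = 1.3967;  v_1 ≈ (0.887, 0.4618)


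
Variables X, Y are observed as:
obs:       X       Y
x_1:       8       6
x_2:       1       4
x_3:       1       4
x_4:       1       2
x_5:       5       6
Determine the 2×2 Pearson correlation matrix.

Step 1 — column means:
  mean(X) = (8 + 1 + 1 + 1 + 5) / 5 = 16/5 = 3.2
  mean(Y) = (6 + 4 + 4 + 2 + 6) / 5 = 22/5 = 4.4

Step 2 — sample variances and covariances s[i,j] = (1/(n-1)) · Σ_k (x_{k,i} - mean_i) · (x_{k,j} - mean_j), with n-1 = 4:
  s[X,X] = ((4.8)·(4.8) + (-2.2)·(-2.2) + (-2.2)·(-2.2) + (-2.2)·(-2.2) + (1.8)·(1.8)) / 4 = 40.8/4 = 10.2
  s[X,Y] = ((4.8)·(1.6) + (-2.2)·(-0.4) + (-2.2)·(-0.4) + (-2.2)·(-2.4) + (1.8)·(1.6)) / 4 = 17.6/4 = 4.4
  s[Y,Y] = ((1.6)·(1.6) + (-0.4)·(-0.4) + (-0.4)·(-0.4) + (-2.4)·(-2.4) + (1.6)·(1.6)) / 4 = 11.2/4 = 2.8
  Sample standard deviations s_i = √(s[i,i]):
  s(X) = √(10.2) = 3.1937
  s(Y) = √(2.8) = 1.6733

Step 3 — r_{ij} = s_{ij} / (s_i · s_j):
  r[X,X] = 1 (diagonal).
  r[X,Y] = 4.4 / (3.1937 · 1.6733) = 4.4 / 5.3442 = 0.8233
  r[Y,Y] = 1 (diagonal).

R is symmetric with unit diagonal. Assembling:

R = [[1, 0.8233],
 [0.8233, 1]]


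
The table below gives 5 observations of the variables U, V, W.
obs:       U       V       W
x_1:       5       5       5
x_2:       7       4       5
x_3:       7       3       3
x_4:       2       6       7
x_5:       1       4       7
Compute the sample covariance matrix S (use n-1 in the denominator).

Step 1 — column means:
  mean(U) = (5 + 7 + 7 + 2 + 1) / 5 = 22/5 = 4.4
  mean(V) = (5 + 4 + 3 + 6 + 4) / 5 = 22/5 = 4.4
  mean(W) = (5 + 5 + 3 + 7 + 7) / 5 = 27/5 = 5.4

Step 2 — sample covariance S[i,j] = (1/(n-1)) · Σ_k (x_{k,i} - mean_i) · (x_{k,j} - mean_j), with n-1 = 4.
  S[U,U] = ((0.6)·(0.6) + (2.6)·(2.6) + (2.6)·(2.6) + (-2.4)·(-2.4) + (-3.4)·(-3.4)) / 4 = 31.2/4 = 7.8
  S[U,V] = ((0.6)·(0.6) + (2.6)·(-0.4) + (2.6)·(-1.4) + (-2.4)·(1.6) + (-3.4)·(-0.4)) / 4 = -6.8/4 = -1.7
  S[U,W] = ((0.6)·(-0.4) + (2.6)·(-0.4) + (2.6)·(-2.4) + (-2.4)·(1.6) + (-3.4)·(1.6)) / 4 = -16.8/4 = -4.2
  S[V,V] = ((0.6)·(0.6) + (-0.4)·(-0.4) + (-1.4)·(-1.4) + (1.6)·(1.6) + (-0.4)·(-0.4)) / 4 = 5.2/4 = 1.3
  S[V,W] = ((0.6)·(-0.4) + (-0.4)·(-0.4) + (-1.4)·(-2.4) + (1.6)·(1.6) + (-0.4)·(1.6)) / 4 = 5.2/4 = 1.3
  S[W,W] = ((-0.4)·(-0.4) + (-0.4)·(-0.4) + (-2.4)·(-2.4) + (1.6)·(1.6) + (1.6)·(1.6)) / 4 = 11.2/4 = 2.8

S is symmetric (S[j,i] = S[i,j]). Assembling:

S = [[7.8, -1.7, -4.2],
 [-1.7, 1.3, 1.3],
 [-4.2, 1.3, 2.8]]


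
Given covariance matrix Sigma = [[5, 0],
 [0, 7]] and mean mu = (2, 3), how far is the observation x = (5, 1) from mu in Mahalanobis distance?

Step 1 — centre the observation: (x - mu) = (3, -2).

Step 2 — invert Sigma. det(Sigma) = 5·7 - (0)² = 35.
  Sigma^{-1} = (1/det) · [[d, -b], [-b, a]] = [[0.2, 0],
 [0, 0.1429]].

Step 3 — form the quadratic (x - mu)^T · Sigma^{-1} · (x - mu):
  Sigma^{-1} · (x - mu) = (0.6, -0.2857).
  (x - mu)^T · [Sigma^{-1} · (x - mu)] = (3)·(0.6) + (-2)·(-0.2857) = 2.3714.

Step 4 — take square root: d = √(2.3714) ≈ 1.5399.

d(x, mu) = √(2.3714) ≈ 1.5399
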